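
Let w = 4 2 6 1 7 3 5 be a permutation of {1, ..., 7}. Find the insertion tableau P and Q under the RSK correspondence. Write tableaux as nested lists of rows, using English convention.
Insert each entry of the permutation into P by Schensted row insertion, recording in Q the position of each new cell.

Insert 4: appended to row 1. P = [[4]], Q = [[1]].
Insert 2: 2 bumps 4 from row 1; 4 starts row 2. P = [[2], [4]], Q = [[1], [2]].
Insert 6: appended to row 1. P = [[2, 6], [4]], Q = [[1, 3], [2]].
Insert 1: 1 bumps 2 from row 1; 2 bumps 4 from row 2; 4 starts row 3. P = [[1, 6], [2], [4]], Q = [[1, 3], [2], [4]].
Insert 7: appended to row 1. P = [[1, 6, 7], [2], [4]], Q = [[1, 3, 5], [2], [4]].
Insert 3: 3 bumps 6 from row 1; 6 appends to row 2. P = [[1, 3, 7], [2, 6], [4]], Q = [[1, 3, 5], [2, 6], [4]].
Insert 5: 5 bumps 7 from row 1; 7 appends to row 2. P = [[1, 3, 5], [2, 6, 7], [4]], Q = [[1, 3, 5], [2, 6, 7], [4]].

So P = [[1, 3, 5], [2, 6, 7], [4]], Q = [[1, 3, 5], [2, 6, 7], [4]].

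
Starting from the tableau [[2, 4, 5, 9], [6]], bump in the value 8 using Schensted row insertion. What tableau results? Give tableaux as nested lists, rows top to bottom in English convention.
[[2, 4, 5, 8], [6, 9]]

In row 1, 8 replaces 9 (the leftmost entry greater than 8); 9 is bumped to row 2. 9 is appended to row 2. The new tableau is [[2, 4, 5, 8], [6, 9]].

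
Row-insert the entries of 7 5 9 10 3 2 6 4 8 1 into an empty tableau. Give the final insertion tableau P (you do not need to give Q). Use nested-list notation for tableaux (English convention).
Insert 7: appended to row 1. P = [[7]].
Insert 5: 5 bumps 7 from row 1; 7 starts row 2. P = [[5], [7]].
Insert 9: appended to row 1. P = [[5, 9], [7]].
Insert 10: appended to row 1. P = [[5, 9, 10], [7]].
Insert 3: 3 bumps 5 from row 1; 5 bumps 7 from row 2; 7 starts row 3. P = [[3, 9, 10], [5], [7]].
Insert 2: 2 bumps 3 from row 1; 3 bumps 5 from row 2; 5 bumps 7 from row 3; 7 starts row 4. P = [[2, 9, 10], [3], [5], [7]].
Insert 6: 6 bumps 9 from row 1; 9 appends to row 2. P = [[2, 6, 10], [3, 9], [5], [7]].
Insert 4: 4 bumps 6 from row 1; 6 bumps 9 from row 2; 9 appends to row 3. P = [[2, 4, 10], [3, 6], [5, 9], [7]].
Insert 8: 8 bumps 10 from row 1; 10 appends to row 2. P = [[2, 4, 8], [3, 6, 10], [5, 9], [7]].
Insert 1: 1 bumps 2 from row 1; 2 bumps 3 from row 2; 3 bumps 5 from row 3; 5 bumps 7 from row 4; 7 starts row 5. P = [[1, 4, 8], [2, 6, 10], [3, 9], [5], [7]].

So P = [[1, 4, 8], [2, 6, 10], [3, 9], [5], [7]].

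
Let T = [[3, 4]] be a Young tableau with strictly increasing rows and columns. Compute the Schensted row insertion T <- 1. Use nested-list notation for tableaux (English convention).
[[1, 4], [3]]

In row 1, 1 replaces 3 (the leftmost entry greater than 1); 3 is bumped to row 2. 3 starts a new row 2. The new tableau is [[1, 4], [3]].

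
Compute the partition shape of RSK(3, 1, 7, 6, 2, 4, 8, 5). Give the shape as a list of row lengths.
[4, 3, 1]

RSK row insertion gives P = [[1, 2, 4, 5], [3, 6, 8], [7]], which has shape [4, 3, 1].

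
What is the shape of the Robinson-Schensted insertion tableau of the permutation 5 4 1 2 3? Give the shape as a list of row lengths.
[3, 1, 1]

Row-insert each entry into an empty tableau.

After inserting 5: P = [[5]].
After inserting 4: P = [[4], [5]].
After inserting 1: P = [[1], [4], [5]].
After inserting 2: P = [[1, 2], [4], [5]].
After inserting 3: P = [[1, 2, 3], [4], [5]].

The final insertion tableau P = [[1, 2, 3], [4], [5]] has shape [3, 1, 1].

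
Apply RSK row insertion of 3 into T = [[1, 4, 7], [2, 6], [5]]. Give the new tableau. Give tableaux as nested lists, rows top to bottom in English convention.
[[1, 3, 7], [2, 4], [5, 6]]

In row 1, 3 replaces 4 (the leftmost entry greater than 3); 4 is bumped to row 2. In row 2, 4 replaces 6 (the leftmost entry greater than 4); 6 is bumped to row 3. 6 is appended to row 3. The new tableau is [[1, 3, 7], [2, 4], [5, 6]].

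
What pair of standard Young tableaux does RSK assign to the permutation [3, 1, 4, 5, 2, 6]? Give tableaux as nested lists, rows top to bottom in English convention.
P = [[1, 2, 5, 6], [3, 4]], Q = [[1, 3, 4, 6], [2, 5]]

Insert each entry of the permutation into P by Schensted row insertion, recording in Q the position of each new cell.

Insert 3: appended to row 1. P = [[3]], Q = [[1]].
Insert 1: 1 bumps 3 from row 1; 3 starts row 2. P = [[1], [3]], Q = [[1], [2]].
Insert 4: appended to row 1. P = [[1, 4], [3]], Q = [[1, 3], [2]].
Insert 5: appended to row 1. P = [[1, 4, 5], [3]], Q = [[1, 3, 4], [2]].
Insert 2: 2 bumps 4 from row 1; 4 appends to row 2. P = [[1, 2, 5], [3, 4]], Q = [[1, 3, 4], [2, 5]].
Insert 6: appended to row 1. P = [[1, 2, 5, 6], [3, 4]], Q = [[1, 3, 4, 6], [2, 5]].

So P = [[1, 2, 5, 6], [3, 4]], Q = [[1, 3, 4, 6], [2, 5]].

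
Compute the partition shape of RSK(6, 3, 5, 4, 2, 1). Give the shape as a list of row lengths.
[2, 1, 1, 1, 1]

Row-insert each entry into an empty tableau.

After inserting 6: P = [[6]].
After inserting 3: P = [[3], [6]].
After inserting 5: P = [[3, 5], [6]].
After inserting 4: P = [[3, 4], [5], [6]].
After inserting 2: P = [[2, 4], [3], [5], [6]].
After inserting 1: P = [[1, 4], [2], [3], [5], [6]].

The final insertion tableau P = [[1, 4], [2], [3], [5], [6]] has shape [2, 1, 1, 1, 1].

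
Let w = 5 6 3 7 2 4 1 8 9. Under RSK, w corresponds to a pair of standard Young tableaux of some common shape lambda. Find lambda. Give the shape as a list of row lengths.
[5, 2, 1, 1]

Row-insert each entry into an empty tableau.

After inserting 5: P = [[5]].
After inserting 6: P = [[5, 6]].
After inserting 3: P = [[3, 6], [5]].
After inserting 7: P = [[3, 6, 7], [5]].
After inserting 2: P = [[2, 6, 7], [3], [5]].
After inserting 4: P = [[2, 4, 7], [3, 6], [5]].
After inserting 1: P = [[1, 4, 7], [2, 6], [3], [5]].
After inserting 8: P = [[1, 4, 7, 8], [2, 6], [3], [5]].
After inserting 9: P = [[1, 4, 7, 8, 9], [2, 6], [3], [5]].

The final insertion tableau P = [[1, 4, 7, 8, 9], [2, 6], [3], [5]] has shape [5, 2, 1, 1].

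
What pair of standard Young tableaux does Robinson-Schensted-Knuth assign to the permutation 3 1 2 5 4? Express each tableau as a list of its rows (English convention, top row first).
P = [[1, 2, 4], [3, 5]], Q = [[1, 3, 4], [2, 5]]

Insert each entry of the permutation into P by Schensted row insertion, recording in Q the position of each new cell.

Insert 3: appended to row 1. P = [[3]].
Insert 1: 1 bumps 3 from row 1; 3 starts row 2. P = [[1], [3]].
Insert 2: appended to row 1. P = [[1, 2], [3]].
Insert 5: appended to row 1. P = [[1, 2, 5], [3]].
Insert 4: 4 bumps 5 from row 1; 5 appends to row 2. P = [[1, 2, 4], [3, 5]].

So P = [[1, 2, 4], [3, 5]], Q = [[1, 3, 4], [2, 5]].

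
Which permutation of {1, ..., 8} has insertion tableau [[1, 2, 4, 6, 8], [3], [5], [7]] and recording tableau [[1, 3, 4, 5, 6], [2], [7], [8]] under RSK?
Reverse the RSK construction: for i from n down to 1, find the cell of Q containing i, remove the entry at that cell from P, and reverse-bump it up through P; the value ejected from row 1 is w(i).

Step i=8: Q has 8 at row 4, column 1; remove 7 from row 4 of P and reverse-bump: 7 enters row 3 and ejects 5; 5 enters row 2 and ejects 3; 3 enters row 1 and ejects 2. So w(8) = 2. P is now [[1, 3, 4, 6, 8], [5], [7]].
Step i=7: Q has 7 at row 3, column 1; remove 7 from row 3 of P and reverse-bump: 7 enters row 2 and ejects 5; 5 enters row 1 and ejects 4. So w(7) = 4. P is now [[1, 3, 5, 6, 8], [7]].
Step i=6: Q has 6 at row 1, column 5; remove that cell from P, ejecting 8. So w(6) = 8. P is now [[1, 3, 5, 6], [7]].
Step i=5: Q has 5 at row 1, column 4; remove that cell from P, ejecting 6. So w(5) = 6. P is now [[1, 3, 5], [7]].
Step i=4: Q has 4 at row 1, column 3; remove that cell from P, ejecting 5. So w(4) = 5. P is now [[1, 3], [7]].
Step i=3: Q has 3 at row 1, column 2; remove that cell from P, ejecting 3. So w(3) = 3. P is now [[1], [7]].
Step i=2: Q has 2 at row 2, column 1; remove 7 from row 2 of P and reverse-bump: 7 enters row 1 and ejects 1. So w(2) = 1. P is now [[7]].
Step i=1: Q has 1 at row 1, column 1; remove that cell from P, ejecting 7. So w(1) = 7. P is now [].

So w = 7 1 3 5 6 8 4 2.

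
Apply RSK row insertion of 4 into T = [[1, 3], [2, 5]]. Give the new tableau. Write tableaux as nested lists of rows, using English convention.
4 is larger than every entry of row 1, so it is appended to row 1. The new tableau is [[1, 3, 4], [2, 5]].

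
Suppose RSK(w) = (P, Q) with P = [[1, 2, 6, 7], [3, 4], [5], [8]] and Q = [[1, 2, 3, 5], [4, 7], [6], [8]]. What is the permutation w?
3 5 8 6 7 1 4 2

Reverse the RSK construction: for i from n down to 1, find the cell of Q containing i, remove the entry at that cell from P, and reverse-bump it up through P; the value ejected from row 1 is w(i).

Step i=8: Q has 8 at row 4, column 1; remove 8 from row 4 of P and reverse-bump: 8 enters row 3 and ejects 5; 5 enters row 2 and ejects 4; 4 enters row 1 and ejects 2. So w(8) = 2. P is now [[1, 4, 6, 7], [3, 5], [8]].
Step i=7: Q has 7 at row 2, column 2; remove 5 from row 2 of P and reverse-bump: 5 enters row 1 and ejects 4. So w(7) = 4. P is now [[1, 5, 6, 7], [3], [8]].
Step i=6: Q has 6 at row 3, column 1; remove 8 from row 3 of P and reverse-bump: 8 enters row 2 and ejects 3; 3 enters row 1 and ejects 1. So w(6) = 1. P is now [[3, 5, 6, 7], [8]].
Step i=5: Q has 5 at row 1, column 4; remove that cell from P, ejecting 7. So w(5) = 7. P is now [[3, 5, 6], [8]].
Step i=4: Q has 4 at row 2, column 1; remove 8 from row 2 of P and reverse-bump: 8 enters row 1 and ejects 6. So w(4) = 6. P is now [[3, 5, 8]].
Step i=3: Q has 3 at row 1, column 3; remove that cell from P, ejecting 8. So w(3) = 8. P is now [[3, 5]].
Step i=2: Q has 2 at row 1, column 2; remove that cell from P, ejecting 5. So w(2) = 5. P is now [[3]].
Step i=1: Q has 1 at row 1, column 1; remove that cell from P, ejecting 3. So w(1) = 3. P is now [].

So w = 3 5 8 6 7 1 4 2.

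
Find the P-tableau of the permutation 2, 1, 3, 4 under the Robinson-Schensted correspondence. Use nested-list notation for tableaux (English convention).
Insert 2: appended to row 1. P = [[2]].
Insert 1: 1 bumps 2 from row 1; 2 starts row 2. P = [[1], [2]].
Insert 3: appended to row 1. P = [[1, 3], [2]].
Insert 4: appended to row 1. P = [[1, 3, 4], [2]].

So P = [[1, 3, 4], [2]].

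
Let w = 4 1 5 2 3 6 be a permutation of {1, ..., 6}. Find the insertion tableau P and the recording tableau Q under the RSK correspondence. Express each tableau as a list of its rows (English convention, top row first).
Insert each entry of the permutation into P by Schensted row insertion, recording in Q the position of each new cell.

Insert 4: appended to row 1. P = [[4]], Q = [[1]].
Insert 1: 1 bumps 4 from row 1; 4 starts row 2. P = [[1], [4]], Q = [[1], [2]].
Insert 5: appended to row 1. P = [[1, 5], [4]], Q = [[1, 3], [2]].
Insert 2: 2 bumps 5 from row 1; 5 appends to row 2. P = [[1, 2], [4, 5]], Q = [[1, 3], [2, 4]].
Insert 3: appended to row 1. P = [[1, 2, 3], [4, 5]], Q = [[1, 3, 5], [2, 4]].
Insert 6: appended to row 1. P = [[1, 2, 3, 6], [4, 5]], Q = [[1, 3, 5, 6], [2, 4]].

So P = [[1, 2, 3, 6], [4, 5]], Q = [[1, 3, 5, 6], [2, 4]].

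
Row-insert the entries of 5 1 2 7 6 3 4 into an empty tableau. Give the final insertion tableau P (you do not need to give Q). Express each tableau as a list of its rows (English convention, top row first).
Insert 5: appended to row 1. P = [[5]].
Insert 1: 1 bumps 5 from row 1; 5 starts row 2. P = [[1], [5]].
Insert 2: appended to row 1. P = [[1, 2], [5]].
Insert 7: appended to row 1. P = [[1, 2, 7], [5]].
Insert 6: 6 bumps 7 from row 1; 7 appends to row 2. P = [[1, 2, 6], [5, 7]].
Insert 3: 3 bumps 6 from row 1; 6 bumps 7 from row 2; 7 starts row 3. P = [[1, 2, 3], [5, 6], [7]].
Insert 4: appended to row 1. P = [[1, 2, 3, 4], [5, 6], [7]].

So P = [[1, 2, 3, 4], [5, 6], [7]].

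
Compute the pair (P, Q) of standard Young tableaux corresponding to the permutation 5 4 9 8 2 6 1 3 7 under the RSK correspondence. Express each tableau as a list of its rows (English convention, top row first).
Insert each entry of the permutation into P by Schensted row insertion, recording in Q the position of each new cell.

Insert 5: appended to row 1. P = [[5]].
Insert 4: 4 bumps 5 from row 1; 5 starts row 2. P = [[4], [5]].
Insert 9: appended to row 1. P = [[4, 9], [5]].
Insert 8: 8 bumps 9 from row 1; 9 appends to row 2. P = [[4, 8], [5, 9]].
Insert 2: 2 bumps 4 from row 1; 4 bumps 5 from row 2; 5 starts row 3. P = [[2, 8], [4, 9], [5]].
Insert 6: 6 bumps 8 from row 1; 8 bumps 9 from row 2; 9 appends to row 3. P = [[2, 6], [4, 8], [5, 9]].
Insert 1: 1 bumps 2 from row 1; 2 bumps 4 from row 2; 4 bumps 5 from row 3; 5 starts row 4. P = [[1, 6], [2, 8], [4, 9], [5]].
Insert 3: 3 bumps 6 from row 1; 6 bumps 8 from row 2; 8 bumps 9 from row 3; 9 appends to row 4. P = [[1, 3], [2, 6], [4, 8], [5, 9]].
Insert 7: appended to row 1. P = [[1, 3, 7], [2, 6], [4, 8], [5, 9]].

So P = [[1, 3, 7], [2, 6], [4, 8], [5, 9]], Q = [[1, 3, 9], [2, 4], [5, 6], [7, 8]].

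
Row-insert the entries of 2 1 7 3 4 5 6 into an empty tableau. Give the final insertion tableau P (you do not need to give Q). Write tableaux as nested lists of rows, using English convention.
Insert 2: appended to row 1. P = [[2]].
Insert 1: 1 bumps 2 from row 1; 2 starts row 2. P = [[1], [2]].
Insert 7: appended to row 1. P = [[1, 7], [2]].
Insert 3: 3 bumps 7 from row 1; 7 appends to row 2. P = [[1, 3], [2, 7]].
Insert 4: appended to row 1. P = [[1, 3, 4], [2, 7]].
Insert 5: appended to row 1. P = [[1, 3, 4, 5], [2, 7]].
Insert 6: appended to row 1. P = [[1, 3, 4, 5, 6], [2, 7]].

So P = [[1, 3, 4, 5, 6], [2, 7]].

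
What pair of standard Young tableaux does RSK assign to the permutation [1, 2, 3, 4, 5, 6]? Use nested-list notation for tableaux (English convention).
Insert each entry of the permutation into P by Schensted row insertion, recording in Q the position of each new cell.

After inserting 1: P = [[1]].
After inserting 2: P = [[1, 2]].
After inserting 3: P = [[1, 2, 3]].
After inserting 4: P = [[1, 2, 3, 4]].
After inserting 5: P = [[1, 2, 3, 4, 5]].
After inserting 6: P = [[1, 2, 3, 4, 5, 6]].

So P = [[1, 2, 3, 4, 5, 6]], Q = [[1, 2, 3, 4, 5, 6]].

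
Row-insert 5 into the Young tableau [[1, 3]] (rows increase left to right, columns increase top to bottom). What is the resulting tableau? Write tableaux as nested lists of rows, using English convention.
5 is larger than every entry of row 1, so it is appended to row 1. The new tableau is [[1, 3, 5]].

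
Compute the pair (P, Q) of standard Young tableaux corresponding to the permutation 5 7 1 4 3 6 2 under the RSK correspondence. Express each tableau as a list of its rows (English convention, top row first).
Insert each entry of the permutation into P by Schensted row insertion, recording in Q the position of each new cell.

After inserting 5: P = [[5]].
After inserting 7: P = [[5, 7]].
After inserting 1: P = [[1, 7], [5]].
After inserting 4: P = [[1, 4], [5, 7]].
After inserting 3: P = [[1, 3], [4, 7], [5]].
After inserting 6: P = [[1, 3, 6], [4, 7], [5]].
After inserting 2: P = [[1, 2, 6], [3, 7], [4], [5]].

So P = [[1, 2, 6], [3, 7], [4], [5]], Q = [[1, 2, 6], [3, 4], [5], [7]].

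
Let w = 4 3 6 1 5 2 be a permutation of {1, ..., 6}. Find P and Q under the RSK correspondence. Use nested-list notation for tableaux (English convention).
Insert each entry of the permutation into P by Schensted row insertion, recording in Q the position of each new cell.

Insert 4: appended to row 1. P = [[4]].
Insert 3: 3 bumps 4 from row 1; 4 starts row 2. P = [[3], [4]].
Insert 6: appended to row 1. P = [[3, 6], [4]].
Insert 1: 1 bumps 3 from row 1; 3 bumps 4 from row 2; 4 starts row 3. P = [[1, 6], [3], [4]].
Insert 5: 5 bumps 6 from row 1; 6 appends to row 2. P = [[1, 5], [3, 6], [4]].
Insert 2: 2 bumps 5 from row 1; 5 bumps 6 from row 2; 6 appends to row 3. P = [[1, 2], [3, 5], [4, 6]].

So P = [[1, 2], [3, 5], [4, 6]], Q = [[1, 3], [2, 5], [4, 6]].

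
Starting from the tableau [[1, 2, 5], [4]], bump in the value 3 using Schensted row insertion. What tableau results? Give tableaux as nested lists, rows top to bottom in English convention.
In row 1, 3 replaces 5 (the leftmost entry greater than 3); 5 is bumped to row 2. 5 is appended to row 2. The new tableau is [[1, 2, 3], [4, 5]].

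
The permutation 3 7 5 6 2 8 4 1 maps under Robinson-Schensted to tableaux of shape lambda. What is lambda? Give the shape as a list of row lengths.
RSK row insertion gives P = [[1, 4, 6, 8], [2, 5], [3], [7]], which has shape [4, 2, 1, 1].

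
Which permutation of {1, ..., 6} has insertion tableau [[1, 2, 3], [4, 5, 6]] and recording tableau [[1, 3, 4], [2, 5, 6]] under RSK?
4 1 5 6 2 3

Reverse the RSK construction: for i from n down to 1, find the cell of Q containing i, remove the entry at that cell from P, and reverse-bump it up through P; the value ejected from row 1 is w(i).

Step i=6: Q has 6 at row 2, column 3; remove 6 from row 2 of P and reverse-bump: 6 enters row 1 and ejects 3. So w(6) = 3. P is now [[1, 2, 6], [4, 5]].
Step i=5: Q has 5 at row 2, column 2; remove 5 from row 2 of P and reverse-bump: 5 enters row 1 and ejects 2. So w(5) = 2. P is now [[1, 5, 6], [4]].
Step i=4: Q has 4 at row 1, column 3; remove that cell from P, ejecting 6. So w(4) = 6. P is now [[1, 5], [4]].
Step i=3: Q has 3 at row 1, column 2; remove that cell from P, ejecting 5. So w(3) = 5. P is now [[1], [4]].
Step i=2: Q has 2 at row 2, column 1; remove 4 from row 2 of P and reverse-bump: 4 enters row 1 and ejects 1. So w(2) = 1. P is now [[4]].
Step i=1: Q has 1 at row 1, column 1; remove that cell from P, ejecting 4. So w(1) = 4. P is now [].

So w = 4 1 5 6 2 3.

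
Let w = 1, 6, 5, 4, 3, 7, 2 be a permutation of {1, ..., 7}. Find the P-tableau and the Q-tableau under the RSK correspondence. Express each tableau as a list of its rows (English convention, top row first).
Insert each entry of the permutation into P by Schensted row insertion, recording in Q the position of each new cell.

Insert 1: appended to row 1. P = [[1]], Q = [[1]].
Insert 6: appended to row 1. P = [[1, 6]], Q = [[1, 2]].
Insert 5: 5 bumps 6 from row 1; 6 starts row 2. P = [[1, 5], [6]], Q = [[1, 2], [3]].
Insert 4: 4 bumps 5 from row 1; 5 bumps 6 from row 2; 6 starts row 3. P = [[1, 4], [5], [6]], Q = [[1, 2], [3], [4]].
Insert 3: 3 bumps 4 from row 1; 4 bumps 5 from row 2; 5 bumps 6 from row 3; 6 starts row 4. P = [[1, 3], [4], [5], [6]], Q = [[1, 2], [3], [4], [5]].
Insert 7: appended to row 1. P = [[1, 3, 7], [4], [5], [6]], Q = [[1, 2, 6], [3], [4], [5]].
Insert 2: 2 bumps 3 from row 1; 3 bumps 4 from row 2; 4 bumps 5 from row 3; 5 bumps 6 from row 4; 6 starts row 5. P = [[1, 2, 7], [3], [4], [5], [6]], Q = [[1, 2, 6], [3], [4], [5], [7]].

So P = [[1, 2, 7], [3], [4], [5], [6]], Q = [[1, 2, 6], [3], [4], [5], [7]].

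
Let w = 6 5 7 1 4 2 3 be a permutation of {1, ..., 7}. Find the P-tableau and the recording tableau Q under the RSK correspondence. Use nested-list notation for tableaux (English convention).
P = [[1, 2, 3], [4, 7], [5], [6]], Q = [[1, 3, 7], [2, 5], [4], [6]]

Insert each entry of the permutation into P by Schensted row insertion, recording in Q the position of each new cell.

Insert 6: appended to row 1. P = [[6]].
Insert 5: 5 bumps 6 from row 1; 6 starts row 2. P = [[5], [6]].
Insert 7: appended to row 1. P = [[5, 7], [6]].
Insert 1: 1 bumps 5 from row 1; 5 bumps 6 from row 2; 6 starts row 3. P = [[1, 7], [5], [6]].
Insert 4: 4 bumps 7 from row 1; 7 appends to row 2. P = [[1, 4], [5, 7], [6]].
Insert 2: 2 bumps 4 from row 1; 4 bumps 5 from row 2; 5 bumps 6 from row 3; 6 starts row 4. P = [[1, 2], [4, 7], [5], [6]].
Insert 3: appended to row 1. P = [[1, 2, 3], [4, 7], [5], [6]].

So P = [[1, 2, 3], [4, 7], [5], [6]], Q = [[1, 3, 7], [2, 5], [4], [6]].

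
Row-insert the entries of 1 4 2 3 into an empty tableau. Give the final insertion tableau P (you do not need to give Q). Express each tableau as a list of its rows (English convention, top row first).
Insert 1: appended to row 1. P = [[1]].
Insert 4: appended to row 1. P = [[1, 4]].
Insert 2: 2 bumps 4 from row 1; 4 starts row 2. P = [[1, 2], [4]].
Insert 3: appended to row 1. P = [[1, 2, 3], [4]].

So P = [[1, 2, 3], [4]].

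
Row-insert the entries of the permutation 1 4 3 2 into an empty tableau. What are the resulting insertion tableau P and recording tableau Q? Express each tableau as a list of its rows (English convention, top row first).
P = [[1, 2], [3], [4]], Q = [[1, 2], [3], [4]]

Insert each entry of the permutation into P by Schensted row insertion, recording in Q the position of each new cell.

Insert 1: appended to row 1. P = [[1]].
Insert 4: appended to row 1. P = [[1, 4]].
Insert 3: 3 bumps 4 from row 1; 4 starts row 2. P = [[1, 3], [4]].
Insert 2: 2 bumps 3 from row 1; 3 bumps 4 from row 2; 4 starts row 3. P = [[1, 2], [3], [4]].

So P = [[1, 2], [3], [4]], Q = [[1, 2], [3], [4]].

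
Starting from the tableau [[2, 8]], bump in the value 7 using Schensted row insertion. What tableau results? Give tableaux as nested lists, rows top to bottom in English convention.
[[2, 7], [8]]

In row 1, 7 replaces 8 (the leftmost entry greater than 7); 8 is bumped to row 2. 8 starts a new row 2. The new tableau is [[2, 7], [8]].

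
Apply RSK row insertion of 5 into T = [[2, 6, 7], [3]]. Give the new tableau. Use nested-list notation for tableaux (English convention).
In row 1, 5 replaces 6 (the leftmost entry greater than 5); 6 is bumped to row 2. 6 is appended to row 2. The new tableau is [[2, 5, 7], [3, 6]].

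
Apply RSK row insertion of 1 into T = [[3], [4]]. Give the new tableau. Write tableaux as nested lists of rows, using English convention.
[[1], [3], [4]]

In row 1, 1 replaces 3 (the leftmost entry greater than 1); 3 is bumped to row 2. In row 2, 3 replaces 4 (the leftmost entry greater than 3); 4 is bumped to row 3. 4 starts a new row 3. The new tableau is [[1], [3], [4]].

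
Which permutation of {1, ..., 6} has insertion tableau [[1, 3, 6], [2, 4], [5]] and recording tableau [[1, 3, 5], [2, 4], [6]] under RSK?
Reverse the RSK construction: for i from n down to 1, find the cell of Q containing i, remove the entry at that cell from P, and reverse-bump it up through P; the value ejected from row 1 is w(i).

Step i=6: Q has 6 at row 3, column 1; remove 5 from row 3 of P and reverse-bump: 5 enters row 2 and ejects 4; 4 enters row 1 and ejects 3. So w(6) = 3. P is now [[1, 4, 6], [2, 5]].
Step i=5: Q has 5 at row 1, column 3; remove that cell from P, ejecting 6. So w(5) = 6. P is now [[1, 4], [2, 5]].
Step i=4: Q has 4 at row 2, column 2; remove 5 from row 2 of P and reverse-bump: 5 enters row 1 and ejects 4. So w(4) = 4. P is now [[1, 5], [2]].
Step i=3: Q has 3 at row 1, column 2; remove that cell from P, ejecting 5. So w(3) = 5. P is now [[1], [2]].
Step i=2: Q has 2 at row 2, column 1; remove 2 from row 2 of P and reverse-bump: 2 enters row 1 and ejects 1. So w(2) = 1. P is now [[2]].
Step i=1: Q has 1 at row 1, column 1; remove that cell from P, ejecting 2. So w(1) = 2. P is now [].

So w = 2 1 5 4 6 3.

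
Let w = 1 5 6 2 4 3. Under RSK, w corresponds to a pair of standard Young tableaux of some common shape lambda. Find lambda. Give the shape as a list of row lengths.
[3, 2, 1]

RSK row insertion gives P = [[1, 2, 3], [4, 6], [5]], which has shape [3, 2, 1].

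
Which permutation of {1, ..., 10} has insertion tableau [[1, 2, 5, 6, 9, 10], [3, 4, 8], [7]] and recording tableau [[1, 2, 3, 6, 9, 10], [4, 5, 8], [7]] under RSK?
Reverse the RSK construction: for i from n down to 1, find the cell of Q containing i, remove the entry at that cell from P, and reverse-bump it up through P; the value ejected from row 1 is w(i).

Step i=10: Q has 10 at row 1, column 6; remove that cell from P, ejecting 10. So w(10) = 10. P is now [[1, 2, 5, 6, 9], [3, 4, 8], [7]].
Step i=9: Q has 9 at row 1, column 5; remove that cell from P, ejecting 9. So w(9) = 9. P is now [[1, 2, 5, 6], [3, 4, 8], [7]].
Step i=8: Q has 8 at row 2, column 3; remove 8 from row 2 of P and reverse-bump: 8 enters row 1 and ejects 6. So w(8) = 6. P is now [[1, 2, 5, 8], [3, 4], [7]].
Step i=7: Q has 7 at row 3, column 1; remove 7 from row 3 of P and reverse-bump: 7 enters row 2 and ejects 4; 4 enters row 1 and ejects 2. So w(7) = 2. P is now [[1, 4, 5, 8], [3, 7]].
Step i=6: Q has 6 at row 1, column 4; remove that cell from P, ejecting 8. So w(6) = 8. P is now [[1, 4, 5], [3, 7]].
Step i=5: Q has 5 at row 2, column 2; remove 7 from row 2 of P and reverse-bump: 7 enters row 1 and ejects 5. So w(5) = 5. P is now [[1, 4, 7], [3]].
Step i=4: Q has 4 at row 2, column 1; remove 3 from row 2 of P and reverse-bump: 3 enters row 1 and ejects 1. So w(4) = 1. P is now [[3, 4, 7]].
Step i=3: Q has 3 at row 1, column 3; remove that cell from P, ejecting 7. So w(3) = 7. P is now [[3, 4]].
Step i=2: Q has 2 at row 1, column 2; remove that cell from P, ejecting 4. So w(2) = 4. P is now [[3]].
Step i=1: Q has 1 at row 1, column 1; remove that cell from P, ejecting 3. So w(1) = 3. P is now [].

So w = 3 4 7 1 5 8 2 6 9 10.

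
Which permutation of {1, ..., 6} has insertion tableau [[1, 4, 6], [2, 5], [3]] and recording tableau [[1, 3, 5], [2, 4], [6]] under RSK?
Reverse the RSK construction: for i from n down to 1, find the cell of Q containing i, remove the entry at that cell from P, and reverse-bump it up through P; the value ejected from row 1 is w(i).

Step i=6: Q has 6 at row 3, column 1; remove 3 from row 3 of P and reverse-bump: 3 enters row 2 and ejects 2; 2 enters row 1 and ejects 1. So w(6) = 1. P is now [[2, 4, 6], [3, 5]].
Step i=5: Q has 5 at row 1, column 3; remove that cell from P, ejecting 6. So w(5) = 6. P is now [[2, 4], [3, 5]].
Step i=4: Q has 4 at row 2, column 2; remove 5 from row 2 of P and reverse-bump: 5 enters row 1 and ejects 4. So w(4) = 4. P is now [[2, 5], [3]].
Step i=3: Q has 3 at row 1, column 2; remove that cell from P, ejecting 5. So w(3) = 5. P is now [[2], [3]].
Step i=2: Q has 2 at row 2, column 1; remove 3 from row 2 of P and reverse-bump: 3 enters row 1 and ejects 2. So w(2) = 2. P is now [[3]].
Step i=1: Q has 1 at row 1, column 1; remove that cell from P, ejecting 3. So w(1) = 3. P is now [].

So w = 3 2 5 4 6 1.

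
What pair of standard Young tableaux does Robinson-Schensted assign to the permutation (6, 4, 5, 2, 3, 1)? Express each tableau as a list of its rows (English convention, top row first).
P = [[1, 3], [2, 5], [4], [6]], Q = [[1, 3], [2, 5], [4], [6]]

Insert each entry of the permutation into P by Schensted row insertion, recording in Q the position of each new cell.

Insert 6: appended to row 1. P = [[6]], Q = [[1]].
Insert 4: 4 bumps 6 from row 1; 6 starts row 2. P = [[4], [6]], Q = [[1], [2]].
Insert 5: appended to row 1. P = [[4, 5], [6]], Q = [[1, 3], [2]].
Insert 2: 2 bumps 4 from row 1; 4 bumps 6 from row 2; 6 starts row 3. P = [[2, 5], [4], [6]], Q = [[1, 3], [2], [4]].
Insert 3: 3 bumps 5 from row 1; 5 appends to row 2. P = [[2, 3], [4, 5], [6]], Q = [[1, 3], [2, 5], [4]].
Insert 1: 1 bumps 2 from row 1; 2 bumps 4 from row 2; 4 bumps 6 from row 3; 6 starts row 4. P = [[1, 3], [2, 5], [4], [6]], Q = [[1, 3], [2, 5], [4], [6]].

So P = [[1, 3], [2, 5], [4], [6]], Q = [[1, 3], [2, 5], [4], [6]].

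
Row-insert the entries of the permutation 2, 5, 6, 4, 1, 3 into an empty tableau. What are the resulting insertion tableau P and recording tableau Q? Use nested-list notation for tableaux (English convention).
P = [[1, 3, 6], [2, 4], [5]], Q = [[1, 2, 3], [4, 6], [5]]

Insert each entry of the permutation into P by Schensted row insertion, recording in Q the position of each new cell.

Insert 2: appended to row 1. P = [[2]].
Insert 5: appended to row 1. P = [[2, 5]].
Insert 6: appended to row 1. P = [[2, 5, 6]].
Insert 4: 4 bumps 5 from row 1; 5 starts row 2. P = [[2, 4, 6], [5]].
Insert 1: 1 bumps 2 from row 1; 2 bumps 5 from row 2; 5 starts row 3. P = [[1, 4, 6], [2], [5]].
Insert 3: 3 bumps 4 from row 1; 4 appends to row 2. P = [[1, 3, 6], [2, 4], [5]].

So P = [[1, 3, 6], [2, 4], [5]], Q = [[1, 2, 3], [4, 6], [5]].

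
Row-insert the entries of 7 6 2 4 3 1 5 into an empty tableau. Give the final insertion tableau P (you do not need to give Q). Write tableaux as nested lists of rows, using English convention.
After inserting 7: P = [[7]].
After inserting 6: P = [[6], [7]].
After inserting 2: P = [[2], [6], [7]].
After inserting 4: P = [[2, 4], [6], [7]].
After inserting 3: P = [[2, 3], [4], [6], [7]].
After inserting 1: P = [[1, 3], [2], [4], [6], [7]].
After inserting 5: P = [[1, 3, 5], [2], [4], [6], [7]].

So P = [[1, 3, 5], [2], [4], [6], [7]].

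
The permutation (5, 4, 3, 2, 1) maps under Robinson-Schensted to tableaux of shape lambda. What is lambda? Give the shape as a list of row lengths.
[1, 1, 1, 1, 1]

RSK row insertion gives P = [[1], [2], [3], [4], [5]], which has shape [1, 1, 1, 1, 1].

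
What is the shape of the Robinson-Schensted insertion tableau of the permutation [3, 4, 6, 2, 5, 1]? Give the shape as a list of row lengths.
[3, 2, 1]

Row-insert each entry into an empty tableau.

After inserting 3: P = [[3]].
After inserting 4: P = [[3, 4]].
After inserting 6: P = [[3, 4, 6]].
After inserting 2: P = [[2, 4, 6], [3]].
After inserting 5: P = [[2, 4, 5], [3, 6]].
After inserting 1: P = [[1, 4, 5], [2, 6], [3]].

The final insertion tableau P = [[1, 4, 5], [2, 6], [3]] has shape [3, 2, 1].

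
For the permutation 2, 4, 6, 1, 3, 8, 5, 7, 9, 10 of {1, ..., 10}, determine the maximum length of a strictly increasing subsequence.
6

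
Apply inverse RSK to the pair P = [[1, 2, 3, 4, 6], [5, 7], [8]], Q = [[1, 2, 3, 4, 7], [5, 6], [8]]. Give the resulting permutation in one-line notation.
Reverse the RSK construction: for i from n down to 1, find the cell of Q containing i, remove the entry at that cell from P, and reverse-bump it up through P; the value ejected from row 1 is w(i).

Step i=8: Q has 8 at row 3, column 1; remove 8 from row 3 of P and reverse-bump: 8 enters row 2 and ejects 7; 7 enters row 1 and ejects 6. So w(8) = 6. P is now [[1, 2, 3, 4, 7], [5, 8]].
Step i=7: Q has 7 at row 1, column 5; remove that cell from P, ejecting 7. So w(7) = 7. P is now [[1, 2, 3, 4], [5, 8]].
Step i=6: Q has 6 at row 2, column 2; remove 8 from row 2 of P and reverse-bump: 8 enters row 1 and ejects 4. So w(6) = 4. P is now [[1, 2, 3, 8], [5]].
Step i=5: Q has 5 at row 2, column 1; remove 5 from row 2 of P and reverse-bump: 5 enters row 1 and ejects 3. So w(5) = 3. P is now [[1, 2, 5, 8]].
Step i=4: Q has 4 at row 1, column 4; remove that cell from P, ejecting 8. So w(4) = 8. P is now [[1, 2, 5]].
Step i=3: Q has 3 at row 1, column 3; remove that cell from P, ejecting 5. So w(3) = 5. P is now [[1, 2]].
Step i=2: Q has 2 at row 1, column 2; remove that cell from P, ejecting 2. So w(2) = 2. P is now [[1]].
Step i=1: Q has 1 at row 1, column 1; remove that cell from P, ejecting 1. So w(1) = 1. P is now [].

So w = 1 2 5 8 3 4 7 6.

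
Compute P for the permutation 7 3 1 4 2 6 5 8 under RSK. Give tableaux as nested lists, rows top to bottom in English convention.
Insert 7: appended to row 1. P = [[7]].
Insert 3: 3 bumps 7 from row 1; 7 starts row 2. P = [[3], [7]].
Insert 1: 1 bumps 3 from row 1; 3 bumps 7 from row 2; 7 starts row 3. P = [[1], [3], [7]].
Insert 4: appended to row 1. P = [[1, 4], [3], [7]].
Insert 2: 2 bumps 4 from row 1; 4 appends to row 2. P = [[1, 2], [3, 4], [7]].
Insert 6: appended to row 1. P = [[1, 2, 6], [3, 4], [7]].
Insert 5: 5 bumps 6 from row 1; 6 appends to row 2. P = [[1, 2, 5], [3, 4, 6], [7]].
Insert 8: appended to row 1. P = [[1, 2, 5, 8], [3, 4, 6], [7]].

So P = [[1, 2, 5, 8], [3, 4, 6], [7]].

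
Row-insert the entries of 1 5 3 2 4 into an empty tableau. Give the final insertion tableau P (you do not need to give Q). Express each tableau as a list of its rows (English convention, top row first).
P = [[1, 2, 4], [3], [5]]

After inserting 1: P = [[1]].
After inserting 5: P = [[1, 5]].
After inserting 3: P = [[1, 3], [5]].
After inserting 2: P = [[1, 2], [3], [5]].
After inserting 4: P = [[1, 2, 4], [3], [5]].

So P = [[1, 2, 4], [3], [5]].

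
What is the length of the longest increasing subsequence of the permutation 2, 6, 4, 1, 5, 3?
3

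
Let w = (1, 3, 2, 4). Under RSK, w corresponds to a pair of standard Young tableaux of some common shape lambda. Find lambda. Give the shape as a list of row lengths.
Row-insert each entry into an empty tableau.

After inserting 1: P = [[1]].
After inserting 3: P = [[1, 3]].
After inserting 2: P = [[1, 2], [3]].
After inserting 4: P = [[1, 2, 4], [3]].

The final insertion tableau P = [[1, 2, 4], [3]] has shape [3, 1].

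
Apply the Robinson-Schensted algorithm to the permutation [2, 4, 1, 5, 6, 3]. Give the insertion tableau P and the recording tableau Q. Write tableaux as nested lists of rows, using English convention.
Insert each entry of the permutation into P by Schensted row insertion, recording in Q the position of each new cell.

Insert 2: appended to row 1. P = [[2]].
Insert 4: appended to row 1. P = [[2, 4]].
Insert 1: 1 bumps 2 from row 1; 2 starts row 2. P = [[1, 4], [2]].
Insert 5: appended to row 1. P = [[1, 4, 5], [2]].
Insert 6: appended to row 1. P = [[1, 4, 5, 6], [2]].
Insert 3: 3 bumps 4 from row 1; 4 appends to row 2. P = [[1, 3, 5, 6], [2, 4]].

So P = [[1, 3, 5, 6], [2, 4]], Q = [[1, 2, 4, 5], [3, 6]].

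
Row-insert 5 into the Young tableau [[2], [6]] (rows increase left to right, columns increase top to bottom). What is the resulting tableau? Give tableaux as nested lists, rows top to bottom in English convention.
5 is larger than every entry of row 1, so it is appended to row 1. The new tableau is [[2, 5], [6]].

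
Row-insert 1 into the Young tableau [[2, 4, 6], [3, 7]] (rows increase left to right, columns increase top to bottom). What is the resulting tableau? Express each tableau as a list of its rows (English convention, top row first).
In row 1, 1 replaces 2 (the leftmost entry greater than 1); 2 is bumped to row 2. In row 2, 2 replaces 3 (the leftmost entry greater than 2); 3 is bumped to row 3. 3 starts a new row 3. The new tableau is [[1, 4, 6], [2, 7], [3]].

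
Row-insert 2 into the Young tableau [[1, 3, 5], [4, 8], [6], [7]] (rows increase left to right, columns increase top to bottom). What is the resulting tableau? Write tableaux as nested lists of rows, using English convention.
[[1, 2, 5], [3, 8], [4], [6], [7]]

In row 1, 2 replaces 3 (the leftmost entry greater than 2); 3 is bumped to row 2. In row 2, 3 replaces 4 (the leftmost entry greater than 3); 4 is bumped to row 3. In row 3, 4 replaces 6 (the leftmost entry greater than 4); 6 is bumped to row 4. In row 4, 6 replaces 7 (the leftmost entry greater than 6); 7 is bumped to row 5. 7 starts a new row 5. The new tableau is [[1, 2, 5], [3, 8], [4], [6], [7]].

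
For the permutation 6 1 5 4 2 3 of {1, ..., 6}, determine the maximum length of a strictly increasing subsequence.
3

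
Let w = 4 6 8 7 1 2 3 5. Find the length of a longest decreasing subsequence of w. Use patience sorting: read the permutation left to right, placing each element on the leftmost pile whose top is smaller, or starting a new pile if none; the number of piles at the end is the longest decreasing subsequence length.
4: new pile. tops = [4]
6: onto pile 1 (replacing 4). tops = [6]
8: onto pile 1 (replacing 6). tops = [8]
7: new pile. tops = [8, 7]
1: new pile. tops = [8, 7, 1]
2: onto pile 3 (replacing 1). tops = [8, 7, 2]
3: onto pile 3 (replacing 2). tops = [8, 7, 3]
5: onto pile 3 (replacing 3). tops = [8, 7, 5]

3 piles, so the longest decreasing subsequence has length 3.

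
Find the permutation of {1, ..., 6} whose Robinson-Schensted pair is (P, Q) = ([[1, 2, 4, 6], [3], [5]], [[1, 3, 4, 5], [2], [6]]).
Reverse the RSK construction: for i from n down to 1, find the cell of Q containing i, remove the entry at that cell from P, and reverse-bump it up through P; the value ejected from row 1 is w(i).

Step i=6: Q has 6 at row 3, column 1; remove 5 from row 3 of P and reverse-bump: 5 enters row 2 and ejects 3; 3 enters row 1 and ejects 2. So w(6) = 2. P is now [[1, 3, 4, 6], [5]].
Step i=5: Q has 5 at row 1, column 4; remove that cell from P, ejecting 6. So w(5) = 6. P is now [[1, 3, 4], [5]].
Step i=4: Q has 4 at row 1, column 3; remove that cell from P, ejecting 4. So w(4) = 4. P is now [[1, 3], [5]].
Step i=3: Q has 3 at row 1, column 2; remove that cell from P, ejecting 3. So w(3) = 3. P is now [[1], [5]].
Step i=2: Q has 2 at row 2, column 1; remove 5 from row 2 of P and reverse-bump: 5 enters row 1 and ejects 1. So w(2) = 1. P is now [[5]].
Step i=1: Q has 1 at row 1, column 1; remove that cell from P, ejecting 5. So w(1) = 5. P is now [].

So w = 5 1 3 4 6 2.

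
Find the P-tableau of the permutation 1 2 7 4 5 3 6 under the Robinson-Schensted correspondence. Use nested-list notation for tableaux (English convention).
P = [[1, 2, 3, 5, 6], [4], [7]]

After inserting 1: P = [[1]].
After inserting 2: P = [[1, 2]].
After inserting 7: P = [[1, 2, 7]].
After inserting 4: P = [[1, 2, 4], [7]].
After inserting 5: P = [[1, 2, 4, 5], [7]].
After inserting 3: P = [[1, 2, 3, 5], [4], [7]].
After inserting 6: P = [[1, 2, 3, 5, 6], [4], [7]].

So P = [[1, 2, 3, 5, 6], [4], [7]].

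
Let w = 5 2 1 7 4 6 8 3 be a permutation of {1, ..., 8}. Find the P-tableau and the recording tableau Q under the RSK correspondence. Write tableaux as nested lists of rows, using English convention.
Insert each entry of the permutation into P by Schensted row insertion, recording in Q the position of each new cell.

After inserting 5: P = [[5]].
After inserting 2: P = [[2], [5]].
After inserting 1: P = [[1], [2], [5]].
After inserting 7: P = [[1, 7], [2], [5]].
After inserting 4: P = [[1, 4], [2, 7], [5]].
After inserting 6: P = [[1, 4, 6], [2, 7], [5]].
After inserting 8: P = [[1, 4, 6, 8], [2, 7], [5]].
After inserting 3: P = [[1, 3, 6, 8], [2, 4], [5, 7]].

So P = [[1, 3, 6, 8], [2, 4], [5, 7]], Q = [[1, 4, 6, 7], [2, 5], [3, 8]].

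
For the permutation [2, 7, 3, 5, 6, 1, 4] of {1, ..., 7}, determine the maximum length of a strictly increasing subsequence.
4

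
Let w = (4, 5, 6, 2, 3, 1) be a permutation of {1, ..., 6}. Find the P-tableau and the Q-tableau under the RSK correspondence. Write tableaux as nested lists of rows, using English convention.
P = [[1, 3, 6], [2, 5], [4]], Q = [[1, 2, 3], [4, 5], [6]]

Insert each entry of the permutation into P by Schensted row insertion, recording in Q the position of each new cell.

Insert 4: appended to row 1. P = [[4]].
Insert 5: appended to row 1. P = [[4, 5]].
Insert 6: appended to row 1. P = [[4, 5, 6]].
Insert 2: 2 bumps 4 from row 1; 4 starts row 2. P = [[2, 5, 6], [4]].
Insert 3: 3 bumps 5 from row 1; 5 appends to row 2. P = [[2, 3, 6], [4, 5]].
Insert 1: 1 bumps 2 from row 1; 2 bumps 4 from row 2; 4 starts row 3. P = [[1, 3, 6], [2, 5], [4]].

So P = [[1, 3, 6], [2, 5], [4]], Q = [[1, 2, 3], [4, 5], [6]].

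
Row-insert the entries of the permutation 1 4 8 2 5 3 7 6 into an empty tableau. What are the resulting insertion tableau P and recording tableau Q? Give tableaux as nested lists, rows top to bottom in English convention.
Insert each entry of the permutation into P by Schensted row insertion, recording in Q the position of each new cell.

Insert 1: appended to row 1. P = [[1]].
Insert 4: appended to row 1. P = [[1, 4]].
Insert 8: appended to row 1. P = [[1, 4, 8]].
Insert 2: 2 bumps 4 from row 1; 4 starts row 2. P = [[1, 2, 8], [4]].
Insert 5: 5 bumps 8 from row 1; 8 appends to row 2. P = [[1, 2, 5], [4, 8]].
Insert 3: 3 bumps 5 from row 1; 5 bumps 8 from row 2; 8 starts row 3. P = [[1, 2, 3], [4, 5], [8]].
Insert 7: appended to row 1. P = [[1, 2, 3, 7], [4, 5], [8]].
Insert 6: 6 bumps 7 from row 1; 7 appends to row 2. P = [[1, 2, 3, 6], [4, 5, 7], [8]].

So P = [[1, 2, 3, 6], [4, 5, 7], [8]], Q = [[1, 2, 3, 7], [4, 5, 8], [6]].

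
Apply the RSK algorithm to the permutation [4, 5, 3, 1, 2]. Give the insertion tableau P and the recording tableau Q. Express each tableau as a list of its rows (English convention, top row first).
Insert each entry of the permutation into P by Schensted row insertion, recording in Q the position of each new cell.

Insert 4: appended to row 1. P = [[4]].
Insert 5: appended to row 1. P = [[4, 5]].
Insert 3: 3 bumps 4 from row 1; 4 starts row 2. P = [[3, 5], [4]].
Insert 1: 1 bumps 3 from row 1; 3 bumps 4 from row 2; 4 starts row 3. P = [[1, 5], [3], [4]].
Insert 2: 2 bumps 5 from row 1; 5 appends to row 2. P = [[1, 2], [3, 5], [4]].

So P = [[1, 2], [3, 5], [4]], Q = [[1, 2], [3, 5], [4]].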